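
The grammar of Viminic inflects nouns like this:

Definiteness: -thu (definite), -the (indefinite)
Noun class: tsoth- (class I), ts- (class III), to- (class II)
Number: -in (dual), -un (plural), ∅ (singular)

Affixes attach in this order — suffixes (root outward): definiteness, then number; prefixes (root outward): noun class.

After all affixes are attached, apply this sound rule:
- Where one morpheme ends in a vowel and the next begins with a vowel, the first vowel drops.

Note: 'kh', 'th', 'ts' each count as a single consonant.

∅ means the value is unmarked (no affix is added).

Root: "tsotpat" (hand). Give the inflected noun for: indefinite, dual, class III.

Attach definiteness indefinite -the → tsotpatthe.
Attach number dual -in → tsotpatthein.
Attach noun class class III ts- → tstsotpatthein.
Apply vowel deletion: tstsotpatthein → tstsotpatthin.

tstsotpatthin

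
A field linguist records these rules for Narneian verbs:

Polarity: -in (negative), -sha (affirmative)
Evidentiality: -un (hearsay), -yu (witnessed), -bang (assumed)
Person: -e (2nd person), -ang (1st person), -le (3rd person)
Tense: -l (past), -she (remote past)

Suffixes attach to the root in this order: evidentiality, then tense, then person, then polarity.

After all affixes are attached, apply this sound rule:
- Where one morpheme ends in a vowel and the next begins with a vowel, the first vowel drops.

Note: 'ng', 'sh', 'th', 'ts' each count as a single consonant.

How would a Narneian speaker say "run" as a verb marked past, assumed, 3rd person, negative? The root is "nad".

nadbangllin

Attach evidentiality assumed -bang → nadbang.
Attach tense past -l → nadbangl.
Attach person 3rd person -le → nadbanglle.
Attach polarity negative -in → nadbangllein.
Apply vowel deletion: nadbangllein → nadbangllin.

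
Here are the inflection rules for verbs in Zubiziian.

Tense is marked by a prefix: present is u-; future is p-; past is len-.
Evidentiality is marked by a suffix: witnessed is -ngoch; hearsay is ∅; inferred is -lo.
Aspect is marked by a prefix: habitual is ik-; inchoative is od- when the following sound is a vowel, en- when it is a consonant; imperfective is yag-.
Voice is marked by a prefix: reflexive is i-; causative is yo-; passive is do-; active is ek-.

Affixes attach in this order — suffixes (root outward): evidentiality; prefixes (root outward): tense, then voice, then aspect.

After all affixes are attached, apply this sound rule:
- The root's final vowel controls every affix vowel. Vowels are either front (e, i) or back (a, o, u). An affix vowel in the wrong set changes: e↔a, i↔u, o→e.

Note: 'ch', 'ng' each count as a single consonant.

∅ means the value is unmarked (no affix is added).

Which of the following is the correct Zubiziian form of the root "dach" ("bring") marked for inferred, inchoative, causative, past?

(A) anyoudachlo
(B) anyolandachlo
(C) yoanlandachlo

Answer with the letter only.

Attach tense past len- → lendach.
Attach voice causative yo- → yolendach.
Attach evidentiality inferred -lo → yolendachlo.
Attach aspect inchoative en- (before consonant 'y') → enyolendachlo.
Apply vowel harmony: enyolendachlo → anyolandachlo.
So the correct form is anyolandachlo, option (B).
(A) anyoudachlo is wrong: it uses present instead of past for tense.
(C) yoanlandachlo is wrong: it has the affixes in the wrong order.

B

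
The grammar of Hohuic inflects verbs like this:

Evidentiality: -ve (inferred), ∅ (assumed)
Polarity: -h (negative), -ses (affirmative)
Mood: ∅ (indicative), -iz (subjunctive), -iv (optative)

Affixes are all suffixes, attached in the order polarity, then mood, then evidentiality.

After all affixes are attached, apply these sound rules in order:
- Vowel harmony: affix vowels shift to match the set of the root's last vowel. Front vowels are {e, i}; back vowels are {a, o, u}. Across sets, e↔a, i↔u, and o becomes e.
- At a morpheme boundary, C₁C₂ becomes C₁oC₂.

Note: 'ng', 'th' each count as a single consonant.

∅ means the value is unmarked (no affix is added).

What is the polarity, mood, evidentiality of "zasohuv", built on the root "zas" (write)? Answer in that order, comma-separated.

negative, optative, assumed

Segment: zas-h-iv.
polarity: -h → negative.
mood: -iv → optative.
evidentiality: ∅ → assumed.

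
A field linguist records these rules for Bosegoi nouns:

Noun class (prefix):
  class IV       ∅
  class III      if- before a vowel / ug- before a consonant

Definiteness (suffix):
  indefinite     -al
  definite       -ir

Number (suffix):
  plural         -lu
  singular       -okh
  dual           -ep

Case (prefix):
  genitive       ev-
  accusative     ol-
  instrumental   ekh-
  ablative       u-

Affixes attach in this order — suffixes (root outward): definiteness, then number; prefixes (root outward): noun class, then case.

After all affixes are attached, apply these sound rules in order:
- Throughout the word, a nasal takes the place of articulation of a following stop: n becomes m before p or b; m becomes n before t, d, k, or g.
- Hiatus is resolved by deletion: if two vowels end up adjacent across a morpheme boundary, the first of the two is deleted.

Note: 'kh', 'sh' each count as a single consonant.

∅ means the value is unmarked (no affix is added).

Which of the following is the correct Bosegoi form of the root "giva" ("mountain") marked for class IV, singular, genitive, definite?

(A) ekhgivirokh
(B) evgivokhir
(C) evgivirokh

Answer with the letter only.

C

noun class = class IV: zero marking, form stays giva.
Attach definiteness definite -ir → givair.
Attach number singular -okh → givairokh.
Attach case genitive ev- → evgivairokh.
Nasal assimilation: no change.
Apply vowel deletion: evgivairokh → evgivirokh.
So the correct form is evgivirokh, option (C).
(A) ekhgivirokh is wrong: it uses instrumental instead of genitive for case.
(B) evgivokhir is wrong: it has the affixes in the wrong order.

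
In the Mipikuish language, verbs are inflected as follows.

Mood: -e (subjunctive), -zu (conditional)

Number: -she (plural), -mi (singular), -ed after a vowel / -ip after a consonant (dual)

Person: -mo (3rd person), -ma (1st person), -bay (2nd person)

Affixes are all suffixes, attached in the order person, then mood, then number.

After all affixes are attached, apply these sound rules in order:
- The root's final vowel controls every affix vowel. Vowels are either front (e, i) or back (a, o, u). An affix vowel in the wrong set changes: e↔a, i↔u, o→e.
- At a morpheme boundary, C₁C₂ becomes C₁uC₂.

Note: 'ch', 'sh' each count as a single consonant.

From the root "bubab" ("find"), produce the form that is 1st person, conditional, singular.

bubabumazumu

Attach person 1st person -ma → bubabma.
Attach mood conditional -zu → bubabmazu.
Attach number singular -mi → bubabmazumi.
Apply vowel harmony: bubabmazumi → bubabmazumu.
Apply epenthesis: bubabmazumu → bubabumazumu.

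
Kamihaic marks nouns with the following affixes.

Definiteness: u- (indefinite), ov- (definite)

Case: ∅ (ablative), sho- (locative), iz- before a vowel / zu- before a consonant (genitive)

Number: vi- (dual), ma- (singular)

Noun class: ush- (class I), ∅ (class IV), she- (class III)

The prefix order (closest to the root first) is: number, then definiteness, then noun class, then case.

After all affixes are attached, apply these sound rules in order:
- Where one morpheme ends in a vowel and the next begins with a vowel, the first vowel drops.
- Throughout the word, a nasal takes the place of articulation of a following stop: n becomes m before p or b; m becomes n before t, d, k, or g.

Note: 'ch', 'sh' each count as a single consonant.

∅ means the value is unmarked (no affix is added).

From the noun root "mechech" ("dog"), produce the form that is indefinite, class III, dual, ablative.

Attach number dual vi- → vimechech.
Attach definiteness indefinite u- → uvimechech.
Attach noun class class III she- → sheuvimechech.
case = ablative: zero marking, form stays sheuvimechech.
Apply vowel deletion: sheuvimechech → shuvimechech.
Nasal assimilation: no change.

shuvimechech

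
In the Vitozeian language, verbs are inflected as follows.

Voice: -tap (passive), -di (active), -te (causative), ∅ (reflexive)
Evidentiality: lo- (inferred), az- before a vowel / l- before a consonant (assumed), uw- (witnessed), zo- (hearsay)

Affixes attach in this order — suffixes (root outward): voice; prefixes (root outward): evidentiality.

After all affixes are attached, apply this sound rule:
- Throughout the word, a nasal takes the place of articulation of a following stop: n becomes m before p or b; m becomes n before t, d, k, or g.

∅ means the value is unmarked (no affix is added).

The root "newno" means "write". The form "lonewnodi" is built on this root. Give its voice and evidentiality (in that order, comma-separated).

active, inferred

Segment: lo-newno-di.
voice: -di → active.
evidentiality: lo- → inferred.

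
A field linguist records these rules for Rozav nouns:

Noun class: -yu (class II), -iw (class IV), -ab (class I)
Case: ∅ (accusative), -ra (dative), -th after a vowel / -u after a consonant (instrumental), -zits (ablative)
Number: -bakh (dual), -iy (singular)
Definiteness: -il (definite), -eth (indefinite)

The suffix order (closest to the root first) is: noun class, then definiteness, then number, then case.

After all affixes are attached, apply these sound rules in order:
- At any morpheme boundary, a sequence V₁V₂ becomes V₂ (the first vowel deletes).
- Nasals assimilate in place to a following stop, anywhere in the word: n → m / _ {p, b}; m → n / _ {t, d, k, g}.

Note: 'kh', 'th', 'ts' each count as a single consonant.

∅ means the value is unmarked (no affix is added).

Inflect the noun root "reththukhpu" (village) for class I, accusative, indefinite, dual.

reththukhpabethbakh

Attach noun class class I -ab → reththukhpuab.
Attach definiteness indefinite -eth → reththukhpuabeth.
Attach number dual -bakh → reththukhpuabethbakh.
case = accusative: zero marking, form stays reththukhpuabethbakh.
Apply vowel deletion: reththukhpuabethbakh → reththukhpabethbakh.
Nasal assimilation: no change.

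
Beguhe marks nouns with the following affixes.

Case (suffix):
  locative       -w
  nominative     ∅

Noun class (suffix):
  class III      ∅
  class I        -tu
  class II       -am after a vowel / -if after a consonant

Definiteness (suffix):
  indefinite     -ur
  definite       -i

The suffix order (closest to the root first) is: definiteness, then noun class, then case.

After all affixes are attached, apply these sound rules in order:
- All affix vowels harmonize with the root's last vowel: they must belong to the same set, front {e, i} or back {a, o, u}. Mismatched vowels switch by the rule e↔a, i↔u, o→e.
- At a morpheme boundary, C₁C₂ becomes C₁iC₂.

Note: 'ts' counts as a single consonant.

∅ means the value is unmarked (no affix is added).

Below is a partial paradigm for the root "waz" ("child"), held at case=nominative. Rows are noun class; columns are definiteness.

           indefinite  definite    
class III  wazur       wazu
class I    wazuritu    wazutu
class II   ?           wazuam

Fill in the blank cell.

Attach definiteness indefinite -ur → wazur.
Attach noun class class II -if (after consonant 'r') → wazurif.
case = nominative: zero marking, form stays wazurif.
Apply vowel harmony: wazurif → wazuruf.
Epenthesis: no change.

wazuruf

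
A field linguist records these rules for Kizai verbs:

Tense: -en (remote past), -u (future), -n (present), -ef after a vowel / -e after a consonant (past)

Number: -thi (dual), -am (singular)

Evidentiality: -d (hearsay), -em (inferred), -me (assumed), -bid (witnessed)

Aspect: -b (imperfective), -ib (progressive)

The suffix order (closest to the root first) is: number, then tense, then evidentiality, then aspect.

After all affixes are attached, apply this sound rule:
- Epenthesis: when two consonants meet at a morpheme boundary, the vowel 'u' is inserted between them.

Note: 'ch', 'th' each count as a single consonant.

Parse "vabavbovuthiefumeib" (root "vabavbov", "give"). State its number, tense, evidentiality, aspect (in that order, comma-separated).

Segment: vabavbov-thi-ef-me-ib.
number: -thi → dual.
tense: -ef/e → past.
evidentiality: -me → assumed.
aspect: -ib → progressive.

dual, past, assumed, progressive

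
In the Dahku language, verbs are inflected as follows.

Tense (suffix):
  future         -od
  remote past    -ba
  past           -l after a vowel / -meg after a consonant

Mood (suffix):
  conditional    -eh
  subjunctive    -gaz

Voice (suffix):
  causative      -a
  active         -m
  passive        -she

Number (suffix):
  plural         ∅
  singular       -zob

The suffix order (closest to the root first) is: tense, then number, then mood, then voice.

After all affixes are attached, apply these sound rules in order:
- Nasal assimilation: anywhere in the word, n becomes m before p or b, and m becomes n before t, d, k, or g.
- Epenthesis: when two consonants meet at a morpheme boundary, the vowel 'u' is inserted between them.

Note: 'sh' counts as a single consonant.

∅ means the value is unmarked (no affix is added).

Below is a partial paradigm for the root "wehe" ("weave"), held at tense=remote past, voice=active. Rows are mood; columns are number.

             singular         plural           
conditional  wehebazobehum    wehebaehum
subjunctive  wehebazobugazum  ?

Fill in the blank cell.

Attach tense remote past -ba → weheba.
number = plural: zero marking, form stays weheba.
Attach mood subjunctive -gaz → wehebagaz.
Attach voice active -m → wehebagazm.
Nasal assimilation: no change.
Apply epenthesis: wehebagazm → wehebagazum.

wehebagazum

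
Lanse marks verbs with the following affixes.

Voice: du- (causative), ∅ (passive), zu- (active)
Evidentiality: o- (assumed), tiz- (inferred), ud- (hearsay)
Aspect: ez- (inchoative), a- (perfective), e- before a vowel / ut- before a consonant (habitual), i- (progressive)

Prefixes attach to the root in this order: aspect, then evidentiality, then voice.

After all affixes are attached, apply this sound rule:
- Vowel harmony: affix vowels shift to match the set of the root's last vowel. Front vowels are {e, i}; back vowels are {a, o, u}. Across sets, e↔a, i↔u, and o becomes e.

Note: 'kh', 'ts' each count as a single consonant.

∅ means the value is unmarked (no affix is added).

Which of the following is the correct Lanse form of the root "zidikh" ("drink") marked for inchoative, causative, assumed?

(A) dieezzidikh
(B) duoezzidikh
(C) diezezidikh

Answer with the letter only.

A

Attach aspect inchoative ez- → ezzidikh.
Attach evidentiality assumed o- → oezzidikh.
Attach voice causative du- → duoezzidikh.
Apply vowel harmony: duoezzidikh → dieezzidikh.
So the correct form is dieezzidikh, option (A).
(B) duoezzidikh is wrong: it fails to apply the sound rule(s).
(C) diezezidikh is wrong: it has the affixes in the wrong order.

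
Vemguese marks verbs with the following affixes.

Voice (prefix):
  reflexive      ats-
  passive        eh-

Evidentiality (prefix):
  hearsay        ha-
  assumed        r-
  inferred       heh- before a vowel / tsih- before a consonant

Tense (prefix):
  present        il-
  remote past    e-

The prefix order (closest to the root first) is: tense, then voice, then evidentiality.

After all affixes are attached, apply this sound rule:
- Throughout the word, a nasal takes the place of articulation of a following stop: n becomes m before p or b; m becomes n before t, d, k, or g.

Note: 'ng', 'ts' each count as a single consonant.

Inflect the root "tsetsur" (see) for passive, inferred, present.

Attach tense present il- → iltsetsur.
Attach voice passive eh- → ehiltsetsur.
Attach evidentiality inferred heh- (before vowel 'e') → hehehiltsetsur.
Nasal assimilation: no change.

hehehiltsetsur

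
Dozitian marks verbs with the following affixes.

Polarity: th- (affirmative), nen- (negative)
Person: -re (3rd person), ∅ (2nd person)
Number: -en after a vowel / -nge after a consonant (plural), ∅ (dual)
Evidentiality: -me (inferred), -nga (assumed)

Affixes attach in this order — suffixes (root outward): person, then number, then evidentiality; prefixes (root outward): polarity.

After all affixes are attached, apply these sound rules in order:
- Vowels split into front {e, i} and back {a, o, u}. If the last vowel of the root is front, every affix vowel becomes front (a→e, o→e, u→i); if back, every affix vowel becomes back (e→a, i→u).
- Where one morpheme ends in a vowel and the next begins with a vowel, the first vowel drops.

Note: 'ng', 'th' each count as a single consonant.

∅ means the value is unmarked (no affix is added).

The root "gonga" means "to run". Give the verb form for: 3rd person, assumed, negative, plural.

nangongarannga

Attach person 3rd person -re → gongare.
Attach number plural -en (after vowel 'e') → gongareen.
Attach polarity negative nen- → nengongareen.
Attach evidentiality assumed -nga → nengongareennga.
Apply vowel harmony: nengongareennga → nangongaraannga.
Apply vowel deletion: nangongaraannga → nangongarannga.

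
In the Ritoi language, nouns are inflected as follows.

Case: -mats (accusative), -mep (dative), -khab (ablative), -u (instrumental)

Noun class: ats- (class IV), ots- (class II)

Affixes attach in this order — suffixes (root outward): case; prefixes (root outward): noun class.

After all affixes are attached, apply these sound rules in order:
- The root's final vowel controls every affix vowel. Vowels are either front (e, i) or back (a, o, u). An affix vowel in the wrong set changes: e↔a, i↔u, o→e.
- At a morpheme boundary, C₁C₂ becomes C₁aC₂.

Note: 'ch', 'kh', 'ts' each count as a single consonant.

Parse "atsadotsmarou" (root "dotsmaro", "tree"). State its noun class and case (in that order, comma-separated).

Segment: ats-dotsmaro-u.
noun class: ats- → class IV.
case: -u → instrumental.

class IV, instrumental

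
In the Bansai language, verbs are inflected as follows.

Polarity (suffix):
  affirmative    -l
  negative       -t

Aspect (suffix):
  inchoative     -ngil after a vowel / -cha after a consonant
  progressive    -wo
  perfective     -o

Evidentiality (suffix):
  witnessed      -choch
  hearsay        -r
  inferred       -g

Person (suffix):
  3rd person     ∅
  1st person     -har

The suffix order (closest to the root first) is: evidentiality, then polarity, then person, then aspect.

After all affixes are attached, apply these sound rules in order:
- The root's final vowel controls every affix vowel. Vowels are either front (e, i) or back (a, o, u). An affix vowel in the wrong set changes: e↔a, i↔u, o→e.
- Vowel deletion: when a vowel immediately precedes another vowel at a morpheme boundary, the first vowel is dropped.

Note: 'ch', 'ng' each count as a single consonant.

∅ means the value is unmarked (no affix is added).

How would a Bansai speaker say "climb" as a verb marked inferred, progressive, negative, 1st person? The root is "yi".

Attach evidentiality inferred -g → yig.
Attach polarity negative -t → yigt.
Attach person 1st person -har → yigthar.
Attach aspect progressive -wo → yigtharwo.
Apply vowel harmony: yigtharwo → yigtherwe.
Vowel deletion: no change.

yigtherwe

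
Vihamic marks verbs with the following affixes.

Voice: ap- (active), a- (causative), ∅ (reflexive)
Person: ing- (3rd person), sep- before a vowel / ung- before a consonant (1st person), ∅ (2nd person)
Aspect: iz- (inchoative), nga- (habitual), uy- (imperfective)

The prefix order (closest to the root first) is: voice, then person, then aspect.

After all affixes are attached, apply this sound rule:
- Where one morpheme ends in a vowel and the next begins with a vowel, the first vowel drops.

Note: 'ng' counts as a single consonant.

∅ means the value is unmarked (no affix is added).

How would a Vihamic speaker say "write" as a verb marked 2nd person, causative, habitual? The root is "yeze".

ngayeze

Attach voice causative a- → ayeze.
person = 2nd person: zero marking, form stays ayeze.
Attach aspect habitual nga- → ngaayeze.
Apply vowel deletion: ngaayeze → ngayeze.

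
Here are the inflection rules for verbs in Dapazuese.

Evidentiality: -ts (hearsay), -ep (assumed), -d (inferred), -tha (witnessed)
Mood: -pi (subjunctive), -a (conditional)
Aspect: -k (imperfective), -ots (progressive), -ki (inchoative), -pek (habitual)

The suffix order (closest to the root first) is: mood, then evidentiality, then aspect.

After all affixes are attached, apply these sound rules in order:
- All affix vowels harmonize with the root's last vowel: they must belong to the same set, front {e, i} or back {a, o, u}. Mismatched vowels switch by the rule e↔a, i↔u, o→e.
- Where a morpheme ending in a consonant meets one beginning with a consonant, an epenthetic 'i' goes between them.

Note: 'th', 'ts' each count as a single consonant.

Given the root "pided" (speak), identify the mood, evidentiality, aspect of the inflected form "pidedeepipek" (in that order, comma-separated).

conditional, assumed, habitual

Segment: pided-a-ep-pek.
mood: -a → conditional.
evidentiality: -ep → assumed.
aspect: -pek → habitual.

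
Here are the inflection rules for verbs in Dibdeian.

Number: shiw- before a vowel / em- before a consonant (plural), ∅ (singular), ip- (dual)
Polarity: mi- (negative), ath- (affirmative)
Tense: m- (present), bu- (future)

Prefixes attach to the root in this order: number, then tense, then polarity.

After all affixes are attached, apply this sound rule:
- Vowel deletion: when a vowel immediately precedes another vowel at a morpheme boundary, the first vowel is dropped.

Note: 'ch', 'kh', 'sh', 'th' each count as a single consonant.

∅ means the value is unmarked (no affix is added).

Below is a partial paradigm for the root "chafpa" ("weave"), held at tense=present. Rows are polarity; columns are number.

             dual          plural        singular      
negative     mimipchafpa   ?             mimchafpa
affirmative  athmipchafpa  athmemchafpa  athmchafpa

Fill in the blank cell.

Attach number plural em- (before consonant 'ch') → emchafpa.
Attach tense present m- → memchafpa.
Attach polarity negative mi- → mimemchafpa.
Vowel deletion: no change.

mimemchafpa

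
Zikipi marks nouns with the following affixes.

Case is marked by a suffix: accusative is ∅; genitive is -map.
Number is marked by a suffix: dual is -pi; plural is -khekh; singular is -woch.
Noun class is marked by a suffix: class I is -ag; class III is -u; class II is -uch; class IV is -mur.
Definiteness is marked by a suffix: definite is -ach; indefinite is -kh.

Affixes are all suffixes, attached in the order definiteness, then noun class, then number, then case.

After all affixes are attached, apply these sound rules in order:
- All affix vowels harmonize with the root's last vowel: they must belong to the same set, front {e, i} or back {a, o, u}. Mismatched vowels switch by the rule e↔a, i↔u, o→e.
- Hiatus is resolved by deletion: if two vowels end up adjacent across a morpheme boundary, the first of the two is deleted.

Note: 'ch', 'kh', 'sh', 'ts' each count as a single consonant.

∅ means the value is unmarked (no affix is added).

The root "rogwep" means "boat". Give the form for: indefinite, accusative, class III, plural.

Attach definiteness indefinite -kh → rogwepkh.
Attach noun class class III -u → rogwepkhu.
Attach number plural -khekh → rogwepkhukhekh.
case = accusative: zero marking, form stays rogwepkhukhekh.
Apply vowel harmony: rogwepkhukhekh → rogwepkhikhekh.
Vowel deletion: no change.

rogwepkhikhekh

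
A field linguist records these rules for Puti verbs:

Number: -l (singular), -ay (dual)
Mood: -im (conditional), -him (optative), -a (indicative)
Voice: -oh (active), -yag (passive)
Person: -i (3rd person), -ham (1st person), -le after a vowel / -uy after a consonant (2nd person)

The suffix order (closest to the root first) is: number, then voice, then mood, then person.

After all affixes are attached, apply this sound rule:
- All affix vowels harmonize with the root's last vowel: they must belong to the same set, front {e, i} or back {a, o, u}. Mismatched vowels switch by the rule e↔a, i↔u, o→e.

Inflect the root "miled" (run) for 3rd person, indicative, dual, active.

miledeyehei

Attach number dual -ay → mileday.
Attach voice active -oh → miledayoh.
Attach mood indicative -a → miledayoha.
Attach person 3rd person -i → miledayohai.
Apply vowel harmony: miledayohai → miledeyehei.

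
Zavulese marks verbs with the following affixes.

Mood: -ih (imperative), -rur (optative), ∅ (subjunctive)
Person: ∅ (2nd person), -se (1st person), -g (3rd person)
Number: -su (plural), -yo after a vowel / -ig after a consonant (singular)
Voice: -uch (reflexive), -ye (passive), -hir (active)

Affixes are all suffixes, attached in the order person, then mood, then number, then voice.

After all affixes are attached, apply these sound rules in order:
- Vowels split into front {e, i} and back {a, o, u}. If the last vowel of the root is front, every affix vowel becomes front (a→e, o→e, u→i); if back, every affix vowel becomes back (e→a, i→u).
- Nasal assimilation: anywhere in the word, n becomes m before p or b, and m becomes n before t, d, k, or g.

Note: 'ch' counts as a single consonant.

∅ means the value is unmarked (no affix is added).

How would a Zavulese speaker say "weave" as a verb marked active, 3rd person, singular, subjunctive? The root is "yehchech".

yehchechgighir

Attach person 3rd person -g → yehchechg.
mood = subjunctive: zero marking, form stays yehchechg.
Attach number singular -ig (after consonant 'g') → yehchechgig.
Attach voice active -hir → yehchechgighir.
Vowel harmony: no change.
Nasal assimilation: no change.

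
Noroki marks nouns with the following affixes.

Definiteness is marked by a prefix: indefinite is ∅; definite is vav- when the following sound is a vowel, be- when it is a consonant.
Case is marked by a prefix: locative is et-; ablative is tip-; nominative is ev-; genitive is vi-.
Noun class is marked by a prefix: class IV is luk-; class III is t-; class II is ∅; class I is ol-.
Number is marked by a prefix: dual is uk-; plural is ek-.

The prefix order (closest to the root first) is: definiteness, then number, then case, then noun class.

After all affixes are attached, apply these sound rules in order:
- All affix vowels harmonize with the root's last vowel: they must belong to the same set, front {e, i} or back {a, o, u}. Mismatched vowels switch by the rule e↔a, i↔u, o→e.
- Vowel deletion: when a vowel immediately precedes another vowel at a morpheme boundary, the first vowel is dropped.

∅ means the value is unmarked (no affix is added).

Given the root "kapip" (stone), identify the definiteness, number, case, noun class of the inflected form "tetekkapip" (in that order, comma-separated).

indefinite, plural, locative, class III

Segment: t-et-ek-kapip.
definiteness: ∅ → indefinite.
number: ek- → plural.
case: et- → locative.
noun class: t- → class III.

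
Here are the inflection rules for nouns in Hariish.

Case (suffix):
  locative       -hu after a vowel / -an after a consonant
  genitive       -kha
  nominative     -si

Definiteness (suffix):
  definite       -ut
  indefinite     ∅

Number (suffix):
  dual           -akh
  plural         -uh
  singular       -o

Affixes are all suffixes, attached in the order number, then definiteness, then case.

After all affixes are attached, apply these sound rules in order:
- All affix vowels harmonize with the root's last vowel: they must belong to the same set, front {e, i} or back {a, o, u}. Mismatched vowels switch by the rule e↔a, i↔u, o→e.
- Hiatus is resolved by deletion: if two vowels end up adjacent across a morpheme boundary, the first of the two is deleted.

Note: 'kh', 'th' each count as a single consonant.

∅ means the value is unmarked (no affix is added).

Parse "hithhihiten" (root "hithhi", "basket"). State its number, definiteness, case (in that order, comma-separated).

plural, definite, locative

Segment: hithhi-uh-ut-an.
number: -uh → plural.
definiteness: -ut → definite.
case: -hu/an → locative.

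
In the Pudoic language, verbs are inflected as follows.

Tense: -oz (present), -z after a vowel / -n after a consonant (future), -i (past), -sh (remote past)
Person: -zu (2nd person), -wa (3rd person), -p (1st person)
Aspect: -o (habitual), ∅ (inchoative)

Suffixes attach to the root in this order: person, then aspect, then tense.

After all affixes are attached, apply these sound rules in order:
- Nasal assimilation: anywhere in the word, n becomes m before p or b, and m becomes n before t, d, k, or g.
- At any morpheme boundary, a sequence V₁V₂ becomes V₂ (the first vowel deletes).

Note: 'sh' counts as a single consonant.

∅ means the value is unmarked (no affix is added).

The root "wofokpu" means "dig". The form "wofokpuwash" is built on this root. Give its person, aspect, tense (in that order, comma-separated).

3rd person, inchoative, remote past

Segment: wofokpu-wa-sh.
person: -wa → 3rd person.
aspect: ∅ → inchoative.
tense: -sh → remote past.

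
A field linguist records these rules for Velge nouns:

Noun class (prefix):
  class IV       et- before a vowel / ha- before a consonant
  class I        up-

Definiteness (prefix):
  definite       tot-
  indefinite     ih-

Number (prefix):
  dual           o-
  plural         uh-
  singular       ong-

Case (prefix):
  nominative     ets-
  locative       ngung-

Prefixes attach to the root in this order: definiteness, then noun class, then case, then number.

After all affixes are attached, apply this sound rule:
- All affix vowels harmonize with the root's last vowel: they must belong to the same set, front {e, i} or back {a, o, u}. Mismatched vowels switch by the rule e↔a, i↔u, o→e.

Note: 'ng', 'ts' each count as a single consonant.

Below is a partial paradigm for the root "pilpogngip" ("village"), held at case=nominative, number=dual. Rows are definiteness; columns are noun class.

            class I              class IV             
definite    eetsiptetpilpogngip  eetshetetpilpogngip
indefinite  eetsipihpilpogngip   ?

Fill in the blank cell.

Attach definiteness indefinite ih- → ihpilpogngip.
Attach noun class class IV et- (before vowel 'i') → etihpilpogngip.
Attach case nominative ets- → etsetihpilpogngip.
Attach number dual o- → oetsetihpilpogngip.
Apply vowel harmony: oetsetihpilpogngip → eetsetihpilpogngip.

eetsetihpilpogngip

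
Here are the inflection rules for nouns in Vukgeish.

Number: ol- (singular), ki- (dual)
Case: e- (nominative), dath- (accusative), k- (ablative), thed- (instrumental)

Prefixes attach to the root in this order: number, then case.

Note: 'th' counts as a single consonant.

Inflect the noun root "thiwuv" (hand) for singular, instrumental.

thedolthiwuv

Attach number singular ol- → olthiwuv.
Attach case instrumental thed- → thedolthiwuv.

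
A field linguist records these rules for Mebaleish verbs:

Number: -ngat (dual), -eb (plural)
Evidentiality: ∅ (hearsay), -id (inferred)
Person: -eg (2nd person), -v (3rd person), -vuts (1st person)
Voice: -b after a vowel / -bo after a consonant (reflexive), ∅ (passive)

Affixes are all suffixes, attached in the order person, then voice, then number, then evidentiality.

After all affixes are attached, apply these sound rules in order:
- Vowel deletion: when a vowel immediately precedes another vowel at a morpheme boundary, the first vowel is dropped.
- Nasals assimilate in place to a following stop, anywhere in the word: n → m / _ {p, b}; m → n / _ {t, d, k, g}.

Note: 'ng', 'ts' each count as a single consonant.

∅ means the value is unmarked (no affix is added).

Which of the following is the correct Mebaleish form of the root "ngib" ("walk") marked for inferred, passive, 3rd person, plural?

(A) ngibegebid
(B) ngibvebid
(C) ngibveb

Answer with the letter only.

Attach person 3rd person -v → ngibv.
voice = passive: zero marking, form stays ngibv.
Attach number plural -eb → ngibveb.
Attach evidentiality inferred -id → ngibvebid.
Vowel deletion: no change.
Nasal assimilation: no change.
So the correct form is ngibvebid, option (B).
(C) ngibveb is wrong: it uses hearsay instead of inferred for evidentiality.
(A) ngibegebid is wrong: it uses 2nd person instead of 3rd person for person.

B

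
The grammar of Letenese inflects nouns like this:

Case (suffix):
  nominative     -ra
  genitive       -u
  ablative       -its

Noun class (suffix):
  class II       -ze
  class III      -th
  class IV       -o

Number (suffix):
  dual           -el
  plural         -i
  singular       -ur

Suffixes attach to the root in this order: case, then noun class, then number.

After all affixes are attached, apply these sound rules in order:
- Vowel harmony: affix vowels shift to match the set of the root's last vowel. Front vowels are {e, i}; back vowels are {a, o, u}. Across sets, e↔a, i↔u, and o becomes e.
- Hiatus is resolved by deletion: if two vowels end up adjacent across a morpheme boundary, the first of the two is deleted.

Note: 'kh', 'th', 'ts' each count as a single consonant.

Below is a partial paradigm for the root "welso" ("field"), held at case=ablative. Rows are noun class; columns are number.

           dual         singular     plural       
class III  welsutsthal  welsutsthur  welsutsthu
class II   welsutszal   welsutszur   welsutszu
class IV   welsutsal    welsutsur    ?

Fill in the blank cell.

Attach case ablative -its → welsoits.
Attach noun class class IV -o → welsoitso.
Attach number plural -i → welsoitsoi.
Apply vowel harmony: welsoitsoi → welsoutsou.
Apply vowel deletion: welsoutsou → welsutsu.

welsutsu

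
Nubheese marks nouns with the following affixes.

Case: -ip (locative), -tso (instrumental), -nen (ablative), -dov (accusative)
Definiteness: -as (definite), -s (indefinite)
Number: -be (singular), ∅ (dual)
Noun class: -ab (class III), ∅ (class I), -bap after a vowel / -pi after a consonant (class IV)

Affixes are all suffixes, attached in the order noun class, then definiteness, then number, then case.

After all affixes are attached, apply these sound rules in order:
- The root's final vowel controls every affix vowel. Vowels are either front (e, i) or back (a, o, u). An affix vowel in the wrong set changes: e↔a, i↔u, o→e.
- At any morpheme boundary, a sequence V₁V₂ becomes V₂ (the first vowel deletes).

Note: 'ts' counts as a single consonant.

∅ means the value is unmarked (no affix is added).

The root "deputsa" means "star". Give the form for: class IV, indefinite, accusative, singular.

deputsabapsbadov

Attach noun class class IV -bap (after vowel 'a') → deputsabap.
Attach definiteness indefinite -s → deputsabaps.
Attach number singular -be → deputsabapsbe.
Attach case accusative -dov → deputsabapsbedov.
Apply vowel harmony: deputsabapsbedov → deputsabapsbadov.
Vowel deletion: no change.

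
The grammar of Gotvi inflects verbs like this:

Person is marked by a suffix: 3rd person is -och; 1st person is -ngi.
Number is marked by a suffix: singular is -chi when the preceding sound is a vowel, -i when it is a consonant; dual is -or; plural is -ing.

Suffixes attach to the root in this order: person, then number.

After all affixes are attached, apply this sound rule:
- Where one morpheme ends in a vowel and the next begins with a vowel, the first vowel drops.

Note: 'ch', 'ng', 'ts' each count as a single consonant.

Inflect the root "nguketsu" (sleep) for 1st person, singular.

nguketsungichi

Attach person 1st person -ngi → nguketsungi.
Attach number singular -chi (after vowel 'i') → nguketsungichi.
Vowel deletion: no change.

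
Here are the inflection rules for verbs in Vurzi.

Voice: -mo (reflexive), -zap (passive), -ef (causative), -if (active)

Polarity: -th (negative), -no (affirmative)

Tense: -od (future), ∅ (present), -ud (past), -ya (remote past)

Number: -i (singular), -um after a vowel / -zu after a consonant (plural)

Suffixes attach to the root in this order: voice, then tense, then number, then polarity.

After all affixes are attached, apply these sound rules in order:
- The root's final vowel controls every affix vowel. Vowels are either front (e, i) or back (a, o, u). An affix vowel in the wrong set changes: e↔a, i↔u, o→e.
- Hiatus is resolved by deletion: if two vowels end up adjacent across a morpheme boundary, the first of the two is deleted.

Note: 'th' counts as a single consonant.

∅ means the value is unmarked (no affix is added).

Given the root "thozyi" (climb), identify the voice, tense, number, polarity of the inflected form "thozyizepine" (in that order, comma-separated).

passive, present, singular, affirmative

Segment: thozyi-zap-i-no.
voice: -zap → passive.
tense: ∅ → present.
number: -i → singular.
polarity: -no → affirmative.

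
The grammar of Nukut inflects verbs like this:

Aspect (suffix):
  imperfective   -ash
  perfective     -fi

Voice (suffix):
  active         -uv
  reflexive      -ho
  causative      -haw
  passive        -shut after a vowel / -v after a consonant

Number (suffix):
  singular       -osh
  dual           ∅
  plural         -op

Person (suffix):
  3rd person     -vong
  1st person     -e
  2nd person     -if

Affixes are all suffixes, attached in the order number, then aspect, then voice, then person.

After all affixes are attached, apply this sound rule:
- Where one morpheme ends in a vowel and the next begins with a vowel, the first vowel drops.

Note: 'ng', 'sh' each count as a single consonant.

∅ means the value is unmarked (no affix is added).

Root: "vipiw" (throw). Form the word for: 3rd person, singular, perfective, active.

Attach number singular -osh → vipiwosh.
Attach aspect perfective -fi → vipiwoshfi.
Attach voice active -uv → vipiwoshfiuv.
Attach person 3rd person -vong → vipiwoshfiuvvong.
Apply vowel deletion: vipiwoshfiuvvong → vipiwoshfuvvong.

vipiwoshfuvvong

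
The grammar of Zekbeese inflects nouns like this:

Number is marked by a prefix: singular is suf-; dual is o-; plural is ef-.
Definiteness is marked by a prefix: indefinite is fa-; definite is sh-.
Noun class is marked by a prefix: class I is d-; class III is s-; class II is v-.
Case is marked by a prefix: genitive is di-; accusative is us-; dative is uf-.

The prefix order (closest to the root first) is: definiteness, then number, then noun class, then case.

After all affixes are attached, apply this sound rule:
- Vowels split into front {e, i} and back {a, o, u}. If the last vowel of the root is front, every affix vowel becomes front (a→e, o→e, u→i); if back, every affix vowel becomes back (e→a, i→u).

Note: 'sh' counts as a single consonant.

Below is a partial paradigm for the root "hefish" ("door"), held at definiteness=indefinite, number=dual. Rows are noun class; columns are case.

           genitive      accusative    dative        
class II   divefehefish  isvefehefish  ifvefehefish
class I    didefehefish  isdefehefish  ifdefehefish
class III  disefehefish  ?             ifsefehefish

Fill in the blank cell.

issefehefish

Attach definiteness indefinite fa- → fahefish.
Attach number dual o- → ofahefish.
Attach noun class class III s- → sofahefish.
Attach case accusative us- → ussofahefish.
Apply vowel harmony: ussofahefish → issefehefish.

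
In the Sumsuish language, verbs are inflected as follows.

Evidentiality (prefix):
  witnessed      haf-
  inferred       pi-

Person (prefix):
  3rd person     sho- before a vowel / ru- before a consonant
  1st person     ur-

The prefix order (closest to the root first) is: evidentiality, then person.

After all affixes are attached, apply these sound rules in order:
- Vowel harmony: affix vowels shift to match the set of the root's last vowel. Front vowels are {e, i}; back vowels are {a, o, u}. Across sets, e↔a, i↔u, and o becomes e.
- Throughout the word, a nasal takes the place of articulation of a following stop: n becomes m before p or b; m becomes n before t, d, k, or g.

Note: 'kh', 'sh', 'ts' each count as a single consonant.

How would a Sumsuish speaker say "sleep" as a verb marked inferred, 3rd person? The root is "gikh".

Attach evidentiality inferred pi- → pigikh.
Attach person 3rd person ru- (before consonant 'p') → rupigikh.
Apply vowel harmony: rupigikh → ripigikh.
Nasal assimilation: no change.

ripigikh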